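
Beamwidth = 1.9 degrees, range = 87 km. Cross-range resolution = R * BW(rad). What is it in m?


BW_rad = 0.033161256
CR = 87000 * 0.033161256 = 2885.0 m

2885.0 m


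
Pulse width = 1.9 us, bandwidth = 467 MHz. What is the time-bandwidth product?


TBP = 1.9 * 467 = 887.3

887.3


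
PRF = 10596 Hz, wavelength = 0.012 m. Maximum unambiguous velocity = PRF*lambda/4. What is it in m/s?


V_ua = 10596 * 0.012 / 4 = 31.8 m/s

31.8 m/s


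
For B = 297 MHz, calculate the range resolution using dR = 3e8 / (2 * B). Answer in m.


dR = 3e8 / (2 * 297000000.0) = 0.51 m

0.51 m


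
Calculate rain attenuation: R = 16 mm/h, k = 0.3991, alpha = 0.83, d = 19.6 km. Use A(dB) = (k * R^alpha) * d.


gamma = 0.3991 * 16^0.83 = 3.98567 dB/km
A = 3.98567 * 19.6 = 78.12 dB

78.12 dB


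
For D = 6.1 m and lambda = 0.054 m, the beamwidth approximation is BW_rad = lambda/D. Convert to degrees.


BW_rad = 0.054 / 6.1 = 0.008852
BW_deg = 0.51 degrees

0.51 degrees


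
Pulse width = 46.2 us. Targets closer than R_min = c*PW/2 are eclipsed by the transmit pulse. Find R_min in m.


R_min = 3e8 * 46.2e-6 / 2 = 6930.0 m

6930.0 m


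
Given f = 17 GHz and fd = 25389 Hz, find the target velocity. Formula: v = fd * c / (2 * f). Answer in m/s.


v = 25389 * 3e8 / (2 * 17000000000.0) = 224.0 m/s

224.0 m/s


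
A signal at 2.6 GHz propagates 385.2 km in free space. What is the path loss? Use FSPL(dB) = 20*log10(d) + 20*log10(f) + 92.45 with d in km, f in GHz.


20*log10(385.2) = 51.71
20*log10(2.6) = 8.3
FSPL = 152.5 dB

152.5 dB


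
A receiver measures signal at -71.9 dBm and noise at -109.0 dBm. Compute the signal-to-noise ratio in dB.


SNR = -71.9 - (-109.0) = 37.1 dB

37.1 dB


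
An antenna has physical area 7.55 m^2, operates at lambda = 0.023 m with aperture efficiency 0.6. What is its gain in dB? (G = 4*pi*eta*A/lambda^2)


G_linear = 4*pi*0.6*7.55/0.023^2 = 107609.94
G_dB = 10*log10(107609.94) = 50.3 dB

50.3 dB


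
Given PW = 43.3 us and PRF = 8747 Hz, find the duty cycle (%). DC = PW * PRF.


DC = 43.3e-6 * 8747 * 100 = 37.87%

37.87%


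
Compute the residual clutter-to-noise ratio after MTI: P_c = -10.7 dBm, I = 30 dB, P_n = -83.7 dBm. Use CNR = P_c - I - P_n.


CNR = -10.7 - 30 - (-83.7) = 43.0 dB

43.0 dB


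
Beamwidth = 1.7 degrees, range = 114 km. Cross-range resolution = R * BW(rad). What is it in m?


BW_rad = 0.029670597
CR = 114000 * 0.029670597 = 3382.4 m

3382.4 m


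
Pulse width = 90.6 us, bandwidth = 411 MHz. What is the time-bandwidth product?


TBP = 90.6 * 411 = 37236.6

37236.6


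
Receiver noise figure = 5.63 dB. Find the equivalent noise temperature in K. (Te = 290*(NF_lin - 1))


NF_lin = 10^(5.63/10) = 3.655948
Te = 290 * (3.655948 - 1) = 770.2 K

770.2 K


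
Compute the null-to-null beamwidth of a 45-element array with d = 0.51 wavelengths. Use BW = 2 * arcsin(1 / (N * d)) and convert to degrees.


1/(N*d) = 1/(45*0.51) = 0.043573
BW = 2*arcsin(0.043573) = 5.0 degrees

5.0 degrees


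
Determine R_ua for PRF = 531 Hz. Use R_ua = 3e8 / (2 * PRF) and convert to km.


R_ua = 3e8 / (2 * 531) = 282485.9 m = 282.5 km

282.5 km


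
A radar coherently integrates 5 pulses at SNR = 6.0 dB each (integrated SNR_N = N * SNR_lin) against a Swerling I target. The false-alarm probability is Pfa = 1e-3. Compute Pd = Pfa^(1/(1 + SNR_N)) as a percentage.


SNR_lin = 10^(6.0/10) = 3.98107
SNR_N = 5 * 3.98107 = 19.90535
1/(1 + SNR_N) = 1/20.90535 = 0.0478346
Pd = (1e-3)^0.0478346 = 0.71861
Pd = 71.9%

71.9%


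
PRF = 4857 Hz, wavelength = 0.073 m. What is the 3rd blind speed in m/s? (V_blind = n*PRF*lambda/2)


V_blind = 3 * 4857 * 0.073 / 2 = 531.8 m/s

531.8 m/s


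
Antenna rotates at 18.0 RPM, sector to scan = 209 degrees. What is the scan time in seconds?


t = 209 / (18.0 * 360) * 60 = 1.94 s

1.94 s


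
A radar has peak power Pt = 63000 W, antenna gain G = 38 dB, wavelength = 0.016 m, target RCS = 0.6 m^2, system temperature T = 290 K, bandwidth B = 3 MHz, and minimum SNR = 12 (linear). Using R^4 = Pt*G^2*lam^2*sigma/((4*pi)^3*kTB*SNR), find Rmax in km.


G_lin = 10^(38/10) = 6309.573445
R^4 = 63000 * 6309.573445^2 * 0.016^2 * 0.6 / ((4*pi)^3 * 1.38e-23 * 290 * 3000000.0 * 12)
R^4 = 1.34748e18 m^4
R_max = (1.34748e18)^(1/4) = 34070.7 m = 34.1 km

34.1 km


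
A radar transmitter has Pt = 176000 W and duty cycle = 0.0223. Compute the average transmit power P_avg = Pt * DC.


P_avg = 176000 * 0.0223 = 3924.8 W

3924.8 W


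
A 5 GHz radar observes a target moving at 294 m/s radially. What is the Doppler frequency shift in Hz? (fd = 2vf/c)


fd = 2 * 294 * 5000000000.0 / 3e8 = 9800.0 Hz

9800.0 Hz


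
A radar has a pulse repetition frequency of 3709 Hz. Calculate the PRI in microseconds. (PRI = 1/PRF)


PRI = 1/3709 = 0.0002696145 s = 269.6 us

269.6 us


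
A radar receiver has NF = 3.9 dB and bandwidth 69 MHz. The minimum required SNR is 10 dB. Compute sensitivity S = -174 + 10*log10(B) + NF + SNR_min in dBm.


10*log10(69000000.0) = 78.39
S = -174 + 78.39 + 3.9 + 10 = -81.7 dBm

-81.7 dBm


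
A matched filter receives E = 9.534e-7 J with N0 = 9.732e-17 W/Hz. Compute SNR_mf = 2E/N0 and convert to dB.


SNR_lin = 2 * 9.534e-7 / 9.732e-17 = 1.959e10
SNR_dB = 10*log10(1.959e10) = 102.9 dB

102.9 dB


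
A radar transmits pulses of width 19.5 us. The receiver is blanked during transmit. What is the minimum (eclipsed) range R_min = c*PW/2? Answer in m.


R_min = 3e8 * 19.5e-6 / 2 = 2925.0 m

2925.0 m


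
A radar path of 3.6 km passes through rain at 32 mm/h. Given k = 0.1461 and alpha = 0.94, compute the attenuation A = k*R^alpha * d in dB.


gamma = 0.1461 * 32^0.94 = 3.797442 dB/km
A = 3.797442 * 3.6 = 13.67 dB

13.67 dB


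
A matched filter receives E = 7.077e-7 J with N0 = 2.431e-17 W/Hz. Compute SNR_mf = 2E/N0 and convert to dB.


SNR_lin = 2 * 7.077e-7 / 2.431e-17 = 5.822e10
SNR_dB = 10*log10(5.822e10) = 107.7 dB

107.7 dB


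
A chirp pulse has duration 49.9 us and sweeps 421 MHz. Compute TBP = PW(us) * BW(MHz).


TBP = 49.9 * 421 = 21007.9

21007.9


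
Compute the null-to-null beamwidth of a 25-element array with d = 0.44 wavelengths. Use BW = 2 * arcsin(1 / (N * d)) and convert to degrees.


1/(N*d) = 1/(25*0.44) = 0.090909
BW = 2*arcsin(0.090909) = 10.4 degrees

10.4 degrees


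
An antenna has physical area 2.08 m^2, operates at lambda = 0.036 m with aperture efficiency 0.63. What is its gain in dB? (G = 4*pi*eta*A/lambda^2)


G_linear = 4*pi*0.63*2.08/0.036^2 = 12706.0
G_dB = 10*log10(12706.0) = 41.0 dB

41.0 dB


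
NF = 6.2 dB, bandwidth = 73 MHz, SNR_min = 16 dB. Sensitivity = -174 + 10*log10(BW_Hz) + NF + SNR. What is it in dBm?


10*log10(73000000.0) = 78.63
S = -174 + 78.63 + 6.2 + 16 = -73.2 dBm

-73.2 dBm


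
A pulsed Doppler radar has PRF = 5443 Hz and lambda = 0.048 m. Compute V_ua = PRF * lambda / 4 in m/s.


V_ua = 5443 * 0.048 / 4 = 65.3 m/s

65.3 m/s


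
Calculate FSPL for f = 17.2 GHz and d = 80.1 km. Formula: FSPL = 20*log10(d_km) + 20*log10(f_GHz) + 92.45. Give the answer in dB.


20*log10(80.1) = 38.07
20*log10(17.2) = 24.71
FSPL = 155.2 dB

155.2 dB


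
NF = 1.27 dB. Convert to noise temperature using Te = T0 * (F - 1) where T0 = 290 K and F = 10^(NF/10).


NF_lin = 10^(1.27/10) = 1.339677
Te = 290 * (1.339677 - 1) = 98.5 K

98.5 K


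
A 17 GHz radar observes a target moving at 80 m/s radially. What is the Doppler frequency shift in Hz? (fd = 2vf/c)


fd = 2 * 80 * 17000000000.0 / 3e8 = 9066.7 Hz

9066.7 Hz


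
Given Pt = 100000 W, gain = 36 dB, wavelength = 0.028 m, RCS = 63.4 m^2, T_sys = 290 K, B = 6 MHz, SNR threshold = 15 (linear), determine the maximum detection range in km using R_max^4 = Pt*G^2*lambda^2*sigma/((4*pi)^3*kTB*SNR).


G_lin = 10^(36/10) = 3981.071706
R^4 = 100000 * 3981.071706^2 * 0.028^2 * 63.4 / ((4*pi)^3 * 1.38e-23 * 290 * 6000000.0 * 15)
R^4 = 1.10219e20 m^4
R_max = (1.10219e20)^(1/4) = 102462.3 m = 102.5 km

102.5 km


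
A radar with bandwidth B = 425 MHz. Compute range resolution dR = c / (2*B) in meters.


dR = 3e8 / (2 * 425000000.0) = 0.35 m

0.35 m


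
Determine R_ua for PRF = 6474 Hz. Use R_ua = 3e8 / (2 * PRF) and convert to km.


R_ua = 3e8 / (2 * 6474) = 23169.6 m = 23.2 km

23.2 km


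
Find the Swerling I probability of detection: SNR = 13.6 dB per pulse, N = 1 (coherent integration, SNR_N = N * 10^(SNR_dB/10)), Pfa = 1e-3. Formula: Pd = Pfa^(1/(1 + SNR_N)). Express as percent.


SNR_lin = 10^(13.6/10) = 22.90868
SNR_N = 1 * 22.90868 = 22.90868
1/(1 + SNR_N) = 1/23.90868 = 0.0418258
Pd = (1e-3)^0.0418258 = 0.74907
Pd = 74.9%

74.9%


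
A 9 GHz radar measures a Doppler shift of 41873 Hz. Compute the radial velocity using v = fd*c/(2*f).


v = 41873 * 3e8 / (2 * 9000000000.0) = 697.9 m/s

697.9 m/s


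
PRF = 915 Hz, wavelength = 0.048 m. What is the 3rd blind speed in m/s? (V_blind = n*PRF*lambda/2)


V_blind = 3 * 915 * 0.048 / 2 = 65.9 m/s

65.9 m/s


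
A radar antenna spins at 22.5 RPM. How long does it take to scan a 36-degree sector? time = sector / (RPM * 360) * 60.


t = 36 / (22.5 * 360) * 60 = 0.27 s

0.27 s


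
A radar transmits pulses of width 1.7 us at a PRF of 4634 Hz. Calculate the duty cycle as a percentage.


DC = 1.7e-6 * 4634 * 100 = 0.79%

0.79%


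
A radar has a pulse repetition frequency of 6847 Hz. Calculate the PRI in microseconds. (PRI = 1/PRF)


PRI = 1/6847 = 0.0001460494 s = 146.0 us

146.0 us


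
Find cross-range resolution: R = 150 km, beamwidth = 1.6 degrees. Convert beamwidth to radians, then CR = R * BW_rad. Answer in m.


BW_rad = 0.027925268
CR = 150000 * 0.027925268 = 4188.8 m

4188.8 m


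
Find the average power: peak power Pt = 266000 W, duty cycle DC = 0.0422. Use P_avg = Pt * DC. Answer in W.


P_avg = 266000 * 0.0422 = 11225.2 W

11225.2 W


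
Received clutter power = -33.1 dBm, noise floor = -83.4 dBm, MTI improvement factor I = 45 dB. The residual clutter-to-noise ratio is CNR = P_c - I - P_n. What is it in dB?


CNR = -33.1 - 45 - (-83.4) = 5.3 dB

5.3 dB


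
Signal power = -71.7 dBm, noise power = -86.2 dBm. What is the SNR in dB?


SNR = -71.7 - (-86.2) = 14.5 dB

14.5 dB


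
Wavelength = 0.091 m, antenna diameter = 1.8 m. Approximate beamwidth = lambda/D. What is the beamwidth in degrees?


BW_rad = 0.091 / 1.8 = 0.050556
BW_deg = 2.9 degrees

2.9 degrees


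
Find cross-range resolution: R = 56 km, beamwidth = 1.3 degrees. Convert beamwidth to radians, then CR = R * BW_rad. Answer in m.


BW_rad = 0.02268928
CR = 56000 * 0.02268928 = 1270.6 m

1270.6 m


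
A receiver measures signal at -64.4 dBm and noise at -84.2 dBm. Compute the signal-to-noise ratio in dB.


SNR = -64.4 - (-84.2) = 19.8 dB

19.8 dB


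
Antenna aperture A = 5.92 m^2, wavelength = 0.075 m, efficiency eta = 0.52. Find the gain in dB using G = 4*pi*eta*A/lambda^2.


G_linear = 4*pi*0.52*5.92/0.075^2 = 6877.21
G_dB = 10*log10(6877.21) = 38.4 dB

38.4 dB


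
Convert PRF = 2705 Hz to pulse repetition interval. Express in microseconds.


PRI = 1/2705 = 0.0003696858 s = 369.7 us

369.7 us


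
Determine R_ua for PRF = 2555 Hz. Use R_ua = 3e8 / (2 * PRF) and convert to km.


R_ua = 3e8 / (2 * 2555) = 58708.4 m = 58.7 km

58.7 km


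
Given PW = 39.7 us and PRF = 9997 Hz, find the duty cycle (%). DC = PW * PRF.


DC = 39.7e-6 * 9997 * 100 = 39.69%

39.69%


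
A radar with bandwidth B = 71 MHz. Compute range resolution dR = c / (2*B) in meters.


dR = 3e8 / (2 * 71000000.0) = 2.11 m

2.11 m


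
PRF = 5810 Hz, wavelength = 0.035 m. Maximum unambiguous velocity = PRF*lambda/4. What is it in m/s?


V_ua = 5810 * 0.035 / 4 = 50.8 m/s

50.8 m/s


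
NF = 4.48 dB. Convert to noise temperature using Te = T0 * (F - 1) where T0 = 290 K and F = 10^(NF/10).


NF_lin = 10^(4.48/10) = 2.805434
Te = 290 * (2.805434 - 1) = 523.6 K

523.6 K


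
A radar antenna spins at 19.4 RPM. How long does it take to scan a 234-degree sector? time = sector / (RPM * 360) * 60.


t = 234 / (19.4 * 360) * 60 = 2.01 s

2.01 s


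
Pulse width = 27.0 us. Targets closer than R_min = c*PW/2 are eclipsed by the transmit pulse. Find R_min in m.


R_min = 3e8 * 27.0e-6 / 2 = 4050.0 m

4050.0 m


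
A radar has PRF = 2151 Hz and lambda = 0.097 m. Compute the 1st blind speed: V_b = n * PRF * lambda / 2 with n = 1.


V_blind = 1 * 2151 * 0.097 / 2 = 104.3 m/s

104.3 m/s


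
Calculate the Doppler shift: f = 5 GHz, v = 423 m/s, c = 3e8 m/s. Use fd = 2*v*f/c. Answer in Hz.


fd = 2 * 423 * 5000000000.0 / 3e8 = 14100.0 Hz

14100.0 Hz


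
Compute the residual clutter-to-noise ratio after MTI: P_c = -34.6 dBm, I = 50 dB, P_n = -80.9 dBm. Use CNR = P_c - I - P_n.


CNR = -34.6 - 50 - (-80.9) = -3.7 dB

-3.7 dB


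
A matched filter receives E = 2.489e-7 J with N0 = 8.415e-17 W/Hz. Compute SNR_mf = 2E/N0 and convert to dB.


SNR_lin = 2 * 2.489e-7 / 8.415e-17 = 5.916e9
SNR_dB = 10*log10(5.916e9) = 97.7 dB

97.7 dB


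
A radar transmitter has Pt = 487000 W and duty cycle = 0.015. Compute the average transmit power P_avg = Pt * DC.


P_avg = 487000 * 0.015 = 7305.0 W

7305.0 W


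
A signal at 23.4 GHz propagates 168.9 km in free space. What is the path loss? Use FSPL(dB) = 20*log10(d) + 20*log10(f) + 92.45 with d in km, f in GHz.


20*log10(168.9) = 44.55
20*log10(23.4) = 27.38
FSPL = 164.4 dB

164.4 dB


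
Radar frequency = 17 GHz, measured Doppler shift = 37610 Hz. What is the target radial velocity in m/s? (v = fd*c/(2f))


v = 37610 * 3e8 / (2 * 17000000000.0) = 331.9 m/s

331.9 m/s


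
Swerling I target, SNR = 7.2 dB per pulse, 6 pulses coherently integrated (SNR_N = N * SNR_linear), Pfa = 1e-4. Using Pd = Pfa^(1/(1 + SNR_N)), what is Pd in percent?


SNR_lin = 10^(7.2/10) = 5.24807
SNR_N = 6 * 5.24807 = 31.48842
1/(1 + SNR_N) = 1/32.48842 = 0.0307802
Pd = (1e-4)^0.0307802 = 0.75315
Pd = 75.3%

75.3%


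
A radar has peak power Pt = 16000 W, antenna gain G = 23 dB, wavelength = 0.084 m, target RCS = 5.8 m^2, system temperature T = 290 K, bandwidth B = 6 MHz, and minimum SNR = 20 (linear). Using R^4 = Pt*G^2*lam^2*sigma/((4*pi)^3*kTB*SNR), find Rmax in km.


G_lin = 10^(23/10) = 199.526231
R^4 = 16000 * 199.526231^2 * 0.084^2 * 5.8 / ((4*pi)^3 * 1.38e-23 * 290 * 6000000.0 * 20)
R^4 = 2.73539e16 m^4
R_max = (2.73539e16)^(1/4) = 12860.4 m = 12.9 km

12.9 km


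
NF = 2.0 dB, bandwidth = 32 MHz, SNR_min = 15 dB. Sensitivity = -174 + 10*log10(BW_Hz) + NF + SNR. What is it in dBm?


10*log10(32000000.0) = 75.05
S = -174 + 75.05 + 2.0 + 15 = -81.9 dBm

-81.9 dBm


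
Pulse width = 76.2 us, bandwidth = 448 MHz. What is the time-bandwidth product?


TBP = 76.2 * 448 = 34137.6

34137.6


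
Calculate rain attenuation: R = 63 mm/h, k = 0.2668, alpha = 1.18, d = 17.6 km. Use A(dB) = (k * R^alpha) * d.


gamma = 0.2668 * 63^1.18 = 35.43298 dB/km
A = 35.43298 * 17.6 = 623.62 dB

623.62 dB


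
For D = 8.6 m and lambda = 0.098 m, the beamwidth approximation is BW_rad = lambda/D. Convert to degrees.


BW_rad = 0.098 / 8.6 = 0.011395
BW_deg = 0.65 degrees

0.65 degrees


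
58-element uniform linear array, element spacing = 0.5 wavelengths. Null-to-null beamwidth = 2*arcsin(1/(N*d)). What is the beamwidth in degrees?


1/(N*d) = 1/(58*0.5) = 0.034483
BW = 2*arcsin(0.034483) = 4.0 degrees

4.0 degrees


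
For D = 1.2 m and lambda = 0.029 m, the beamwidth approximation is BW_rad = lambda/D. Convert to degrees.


BW_rad = 0.029 / 1.2 = 0.024167
BW_deg = 1.38 degrees

1.38 degrees


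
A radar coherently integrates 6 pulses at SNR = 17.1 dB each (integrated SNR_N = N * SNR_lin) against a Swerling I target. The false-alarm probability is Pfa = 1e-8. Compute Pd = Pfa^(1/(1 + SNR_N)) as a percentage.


SNR_lin = 10^(17.1/10) = 51.28614
SNR_N = 6 * 51.28614 = 307.71684
1/(1 + SNR_N) = 1/308.71684 = 0.0032392
Pd = (1e-8)^0.0032392 = 0.94208
Pd = 94.2%

94.2%


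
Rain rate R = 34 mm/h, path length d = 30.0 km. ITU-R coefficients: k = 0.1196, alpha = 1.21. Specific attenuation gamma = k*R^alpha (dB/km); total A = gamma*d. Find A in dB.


gamma = 0.1196 * 34^1.21 = 8.527479 dB/km
A = 8.527479 * 30.0 = 255.82 dB

255.82 dB


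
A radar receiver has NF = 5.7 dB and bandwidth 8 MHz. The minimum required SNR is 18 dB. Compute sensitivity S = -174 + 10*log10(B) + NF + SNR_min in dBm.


10*log10(8000000.0) = 69.03
S = -174 + 69.03 + 5.7 + 18 = -81.3 dBm

-81.3 dBm


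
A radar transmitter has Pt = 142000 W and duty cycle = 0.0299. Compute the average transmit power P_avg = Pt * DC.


P_avg = 142000 * 0.0299 = 4245.8 W

4245.8 W


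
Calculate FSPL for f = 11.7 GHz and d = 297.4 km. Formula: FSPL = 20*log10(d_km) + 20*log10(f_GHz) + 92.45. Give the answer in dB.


20*log10(297.4) = 49.47
20*log10(11.7) = 21.36
FSPL = 163.3 dB

163.3 dB


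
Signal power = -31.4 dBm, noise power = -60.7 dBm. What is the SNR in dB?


SNR = -31.4 - (-60.7) = 29.3 dB

29.3 dB


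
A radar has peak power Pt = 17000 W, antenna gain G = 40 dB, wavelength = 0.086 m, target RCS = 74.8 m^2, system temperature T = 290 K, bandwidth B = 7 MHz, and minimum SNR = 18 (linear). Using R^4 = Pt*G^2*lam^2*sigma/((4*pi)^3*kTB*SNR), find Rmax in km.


G_lin = 10^(40/10) = 10000.0
R^4 = 17000 * 10000.0^2 * 0.086^2 * 74.8 / ((4*pi)^3 * 1.38e-23 * 290 * 7000000.0 * 18)
R^4 = 9.39875e20 m^4
R_max = (9.39875e20)^(1/4) = 175092.5 m = 175.1 km

175.1 km


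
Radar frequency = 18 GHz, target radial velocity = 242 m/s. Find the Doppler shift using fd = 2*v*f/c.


fd = 2 * 242 * 18000000000.0 / 3e8 = 29040.0 Hz

29040.0 Hz


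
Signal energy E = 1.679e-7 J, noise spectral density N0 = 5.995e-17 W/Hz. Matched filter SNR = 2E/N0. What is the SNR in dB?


SNR_lin = 2 * 1.679e-7 / 5.995e-17 = 5.601e9
SNR_dB = 10*log10(5.601e9) = 97.5 dB

97.5 dB


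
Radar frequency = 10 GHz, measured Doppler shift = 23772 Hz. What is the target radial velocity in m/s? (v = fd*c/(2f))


v = 23772 * 3e8 / (2 * 10000000000.0) = 356.6 m/s

356.6 m/s


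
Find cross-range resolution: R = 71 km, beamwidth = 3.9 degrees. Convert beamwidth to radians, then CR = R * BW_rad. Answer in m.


BW_rad = 0.068067841
CR = 71000 * 0.068067841 = 4832.8 m

4832.8 m


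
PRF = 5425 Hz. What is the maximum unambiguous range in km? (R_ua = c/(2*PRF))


R_ua = 3e8 / (2 * 5425) = 27649.8 m = 27.6 km

27.6 km


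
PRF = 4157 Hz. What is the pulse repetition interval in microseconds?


PRI = 1/4157 = 0.0002405581 s = 240.6 us

240.6 us


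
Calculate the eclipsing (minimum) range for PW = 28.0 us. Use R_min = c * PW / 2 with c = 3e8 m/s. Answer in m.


R_min = 3e8 * 28.0e-6 / 2 = 4200.0 m

4200.0 m


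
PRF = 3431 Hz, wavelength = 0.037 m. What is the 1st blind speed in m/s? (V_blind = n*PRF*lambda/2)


V_blind = 1 * 3431 * 0.037 / 2 = 63.5 m/s

63.5 m/s


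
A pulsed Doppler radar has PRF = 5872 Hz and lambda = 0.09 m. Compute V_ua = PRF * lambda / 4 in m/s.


V_ua = 5872 * 0.09 / 4 = 132.1 m/s

132.1 m/s


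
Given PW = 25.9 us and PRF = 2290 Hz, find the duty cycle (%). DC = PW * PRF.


DC = 25.9e-6 * 2290 * 100 = 5.93%

5.93%


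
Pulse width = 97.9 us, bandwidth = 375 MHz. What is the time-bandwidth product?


TBP = 97.9 * 375 = 36712.5

36712.5


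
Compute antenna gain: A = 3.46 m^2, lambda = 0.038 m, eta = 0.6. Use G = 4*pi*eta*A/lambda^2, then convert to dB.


G_linear = 4*pi*0.6*3.46/0.038^2 = 18066.33
G_dB = 10*log10(18066.33) = 42.6 dB

42.6 dB


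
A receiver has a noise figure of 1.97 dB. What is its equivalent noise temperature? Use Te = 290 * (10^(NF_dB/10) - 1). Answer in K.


NF_lin = 10^(1.97/10) = 1.573983
Te = 290 * (1.573983 - 1) = 166.5 K

166.5 K


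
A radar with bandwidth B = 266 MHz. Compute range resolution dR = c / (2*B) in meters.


dR = 3e8 / (2 * 266000000.0) = 0.56 m

0.56 m


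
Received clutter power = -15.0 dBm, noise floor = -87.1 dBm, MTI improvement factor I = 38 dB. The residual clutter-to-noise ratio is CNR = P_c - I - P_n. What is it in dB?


CNR = -15.0 - 38 - (-87.1) = 34.1 dB

34.1 dB


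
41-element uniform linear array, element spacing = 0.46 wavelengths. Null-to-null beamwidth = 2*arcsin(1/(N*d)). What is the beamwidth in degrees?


1/(N*d) = 1/(41*0.46) = 0.053022
BW = 2*arcsin(0.053022) = 6.1 degrees

6.1 degrees


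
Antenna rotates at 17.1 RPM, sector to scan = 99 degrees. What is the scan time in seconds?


t = 99 / (17.1 * 360) * 60 = 0.96 s

0.96 s


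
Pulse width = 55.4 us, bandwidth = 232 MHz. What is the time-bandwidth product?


TBP = 55.4 * 232 = 12852.8

12852.8


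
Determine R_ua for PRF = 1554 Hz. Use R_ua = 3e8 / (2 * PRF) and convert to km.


R_ua = 3e8 / (2 * 1554) = 96525.1 m = 96.5 km

96.5 km


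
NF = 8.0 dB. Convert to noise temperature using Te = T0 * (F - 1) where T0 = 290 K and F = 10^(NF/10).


NF_lin = 10^(8.0/10) = 6.309573
Te = 290 * (6.309573 - 1) = 1539.8 K

1539.8 K


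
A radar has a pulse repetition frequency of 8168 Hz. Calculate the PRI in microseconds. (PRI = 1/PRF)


PRI = 1/8168 = 0.000122429 s = 122.4 us

122.4 us


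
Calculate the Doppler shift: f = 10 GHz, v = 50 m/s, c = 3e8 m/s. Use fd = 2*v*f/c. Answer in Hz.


fd = 2 * 50 * 10000000000.0 / 3e8 = 3333.3 Hz

3333.3 Hz


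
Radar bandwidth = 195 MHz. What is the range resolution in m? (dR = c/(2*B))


dR = 3e8 / (2 * 195000000.0) = 0.77 m

0.77 m


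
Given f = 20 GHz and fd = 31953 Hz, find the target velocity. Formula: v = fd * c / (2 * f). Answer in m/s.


v = 31953 * 3e8 / (2 * 20000000000.0) = 239.6 m/s

239.6 m/s


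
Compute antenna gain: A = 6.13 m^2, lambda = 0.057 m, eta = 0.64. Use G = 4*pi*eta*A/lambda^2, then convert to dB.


G_linear = 4*pi*0.64*6.13/0.057^2 = 15174.02
G_dB = 10*log10(15174.02) = 41.8 dB

41.8 dB


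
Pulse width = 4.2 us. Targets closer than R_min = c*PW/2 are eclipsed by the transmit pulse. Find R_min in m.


R_min = 3e8 * 4.2e-6 / 2 = 630.0 m

630.0 m


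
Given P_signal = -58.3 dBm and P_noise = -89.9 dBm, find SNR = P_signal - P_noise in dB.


SNR = -58.3 - (-89.9) = 31.6 dB

31.6 dB


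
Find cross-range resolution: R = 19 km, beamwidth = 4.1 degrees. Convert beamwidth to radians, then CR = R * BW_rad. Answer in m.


BW_rad = 0.071558499
CR = 19000 * 0.071558499 = 1359.6 m

1359.6 m


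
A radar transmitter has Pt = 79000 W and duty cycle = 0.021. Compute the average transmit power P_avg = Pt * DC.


P_avg = 79000 * 0.021 = 1659.0 W

1659.0 W


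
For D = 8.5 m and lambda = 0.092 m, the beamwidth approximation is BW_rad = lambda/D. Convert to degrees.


BW_rad = 0.092 / 8.5 = 0.010824
BW_deg = 0.62 degrees

0.62 degrees


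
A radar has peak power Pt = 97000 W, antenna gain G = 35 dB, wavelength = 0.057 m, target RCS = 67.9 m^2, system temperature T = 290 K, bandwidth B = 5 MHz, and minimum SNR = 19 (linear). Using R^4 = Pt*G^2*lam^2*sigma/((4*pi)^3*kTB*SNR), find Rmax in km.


G_lin = 10^(35/10) = 3162.27766
R^4 = 97000 * 3162.27766^2 * 0.057^2 * 67.9 / ((4*pi)^3 * 1.38e-23 * 290 * 5000000.0 * 19)
R^4 = 2.83636e20 m^4
R_max = (2.83636e20)^(1/4) = 129774.8 m = 129.8 km

129.8 km


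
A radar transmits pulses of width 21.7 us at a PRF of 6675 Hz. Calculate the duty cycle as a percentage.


DC = 21.7e-6 * 6675 * 100 = 14.48%

14.48%


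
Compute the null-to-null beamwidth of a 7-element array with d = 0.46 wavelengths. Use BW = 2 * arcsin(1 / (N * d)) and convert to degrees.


1/(N*d) = 1/(7*0.46) = 0.310559
BW = 2*arcsin(0.310559) = 36.2 degrees

36.2 degrees


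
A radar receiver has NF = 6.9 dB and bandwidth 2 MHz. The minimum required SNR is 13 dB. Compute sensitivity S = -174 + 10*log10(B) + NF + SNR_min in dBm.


10*log10(2000000.0) = 63.01
S = -174 + 63.01 + 6.9 + 13 = -91.1 dBm

-91.1 dBm


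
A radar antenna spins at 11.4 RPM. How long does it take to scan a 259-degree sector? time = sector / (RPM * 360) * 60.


t = 259 / (11.4 * 360) * 60 = 3.79 s

3.79 s


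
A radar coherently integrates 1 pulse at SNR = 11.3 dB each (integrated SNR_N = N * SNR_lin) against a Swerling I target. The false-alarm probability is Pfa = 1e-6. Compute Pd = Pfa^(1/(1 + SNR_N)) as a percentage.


SNR_lin = 10^(11.3/10) = 13.48963
SNR_N = 1 * 13.48963 = 13.48963
1/(1 + SNR_N) = 1/14.48963 = 0.0690149
Pd = (1e-6)^0.0690149 = 0.3854
Pd = 38.5%

38.5%


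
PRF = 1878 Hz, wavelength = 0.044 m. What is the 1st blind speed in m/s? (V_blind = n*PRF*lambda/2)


V_blind = 1 * 1878 * 0.044 / 2 = 41.3 m/s

41.3 m/s


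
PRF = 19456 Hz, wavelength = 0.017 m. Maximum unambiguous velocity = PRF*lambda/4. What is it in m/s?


V_ua = 19456 * 0.017 / 4 = 82.7 m/s

82.7 m/s


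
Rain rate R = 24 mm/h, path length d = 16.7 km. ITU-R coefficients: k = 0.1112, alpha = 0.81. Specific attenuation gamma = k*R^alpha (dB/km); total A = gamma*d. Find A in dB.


gamma = 0.1112 * 24^0.81 = 1.459069 dB/km
A = 1.459069 * 16.7 = 24.37 dB

24.37 dB


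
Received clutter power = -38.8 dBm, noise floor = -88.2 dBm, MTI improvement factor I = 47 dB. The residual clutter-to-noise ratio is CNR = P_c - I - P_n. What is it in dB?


CNR = -38.8 - 47 - (-88.2) = 2.4 dB

2.4 dB


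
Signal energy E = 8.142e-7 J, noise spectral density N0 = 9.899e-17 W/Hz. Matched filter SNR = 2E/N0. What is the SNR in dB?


SNR_lin = 2 * 8.142e-7 / 9.899e-17 = 1.645e10
SNR_dB = 10*log10(1.645e10) = 102.2 dB

102.2 dB


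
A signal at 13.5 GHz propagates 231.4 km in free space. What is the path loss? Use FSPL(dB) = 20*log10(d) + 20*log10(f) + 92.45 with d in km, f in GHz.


20*log10(231.4) = 47.29
20*log10(13.5) = 22.61
FSPL = 162.3 dB

162.3 dB


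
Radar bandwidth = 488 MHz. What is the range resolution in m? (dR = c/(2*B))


dR = 3e8 / (2 * 488000000.0) = 0.31 m

0.31 m


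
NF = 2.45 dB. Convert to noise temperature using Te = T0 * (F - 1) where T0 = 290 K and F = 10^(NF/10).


NF_lin = 10^(2.45/10) = 1.757924
Te = 290 * (1.757924 - 1) = 219.8 K

219.8 K


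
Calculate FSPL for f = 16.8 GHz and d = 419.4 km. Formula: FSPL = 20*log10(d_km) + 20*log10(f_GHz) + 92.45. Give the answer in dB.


20*log10(419.4) = 52.45
20*log10(16.8) = 24.51
FSPL = 169.4 dB

169.4 dB


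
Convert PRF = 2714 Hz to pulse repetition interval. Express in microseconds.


PRI = 1/2714 = 0.0003684598 s = 368.5 us

368.5 us


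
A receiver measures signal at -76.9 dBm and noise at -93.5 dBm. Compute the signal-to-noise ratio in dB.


SNR = -76.9 - (-93.5) = 16.6 dB

16.6 dB


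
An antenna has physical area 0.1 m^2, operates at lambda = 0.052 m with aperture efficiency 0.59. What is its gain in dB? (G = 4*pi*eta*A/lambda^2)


G_linear = 4*pi*0.59*0.1/0.052^2 = 274.19
G_dB = 10*log10(274.19) = 24.4 dB

24.4 dB


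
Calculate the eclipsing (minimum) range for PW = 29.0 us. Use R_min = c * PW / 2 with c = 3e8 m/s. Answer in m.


R_min = 3e8 * 29.0e-6 / 2 = 4350.0 m

4350.0 m


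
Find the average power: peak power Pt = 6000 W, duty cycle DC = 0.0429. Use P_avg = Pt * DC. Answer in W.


P_avg = 6000 * 0.0429 = 257.4 W

257.4 W


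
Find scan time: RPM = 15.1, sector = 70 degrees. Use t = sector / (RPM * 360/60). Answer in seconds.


t = 70 / (15.1 * 360) * 60 = 0.77 s

0.77 s


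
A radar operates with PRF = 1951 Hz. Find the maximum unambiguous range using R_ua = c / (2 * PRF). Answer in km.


R_ua = 3e8 / (2 * 1951) = 76883.6 m = 76.9 km

76.9 km


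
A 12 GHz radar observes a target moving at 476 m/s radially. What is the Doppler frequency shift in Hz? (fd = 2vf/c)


fd = 2 * 476 * 12000000000.0 / 3e8 = 38080.0 Hz

38080.0 Hz


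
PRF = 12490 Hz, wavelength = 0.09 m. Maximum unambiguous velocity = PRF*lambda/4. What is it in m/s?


V_ua = 12490 * 0.09 / 4 = 281.0 m/s

281.0 m/s


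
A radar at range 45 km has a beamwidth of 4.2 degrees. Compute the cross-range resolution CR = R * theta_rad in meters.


BW_rad = 0.073303829
CR = 45000 * 0.073303829 = 3298.7 m

3298.7 m


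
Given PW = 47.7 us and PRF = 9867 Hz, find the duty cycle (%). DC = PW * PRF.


DC = 47.7e-6 * 9867 * 100 = 47.07%

47.07%


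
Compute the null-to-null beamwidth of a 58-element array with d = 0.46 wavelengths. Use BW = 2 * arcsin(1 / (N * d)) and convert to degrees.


1/(N*d) = 1/(58*0.46) = 0.037481
BW = 2*arcsin(0.037481) = 4.3 degrees

4.3 degrees


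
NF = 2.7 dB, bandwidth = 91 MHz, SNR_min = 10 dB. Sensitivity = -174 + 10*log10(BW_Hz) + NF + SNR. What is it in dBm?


10*log10(91000000.0) = 79.59
S = -174 + 79.59 + 2.7 + 10 = -81.7 dBm

-81.7 dBm


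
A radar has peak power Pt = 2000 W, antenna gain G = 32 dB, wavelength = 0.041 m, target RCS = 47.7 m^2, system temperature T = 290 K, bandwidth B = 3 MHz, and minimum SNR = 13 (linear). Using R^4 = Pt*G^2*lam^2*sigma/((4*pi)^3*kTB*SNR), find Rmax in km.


G_lin = 10^(32/10) = 1584.893192
R^4 = 2000 * 1584.893192^2 * 0.041^2 * 47.7 / ((4*pi)^3 * 1.38e-23 * 290 * 3000000.0 * 13)
R^4 = 1.3006e18 m^4
R_max = (1.3006e18)^(1/4) = 33770.4 m = 33.8 km

33.8 km


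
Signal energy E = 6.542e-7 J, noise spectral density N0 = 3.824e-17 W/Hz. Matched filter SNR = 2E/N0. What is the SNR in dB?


SNR_lin = 2 * 6.542e-7 / 3.824e-17 = 3.422e10
SNR_dB = 10*log10(3.422e10) = 105.3 dB

105.3 dB


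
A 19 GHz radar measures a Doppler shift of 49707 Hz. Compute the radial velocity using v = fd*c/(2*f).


v = 49707 * 3e8 / (2 * 19000000000.0) = 392.4 m/s

392.4 m/s


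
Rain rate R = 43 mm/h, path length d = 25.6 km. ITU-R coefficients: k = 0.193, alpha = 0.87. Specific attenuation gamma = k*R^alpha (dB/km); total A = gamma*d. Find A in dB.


gamma = 0.193 * 43^0.87 = 5.089497 dB/km
A = 5.089497 * 25.6 = 130.29 dB

130.29 dB


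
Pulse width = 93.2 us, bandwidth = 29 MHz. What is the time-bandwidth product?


TBP = 93.2 * 29 = 2702.8

2702.8


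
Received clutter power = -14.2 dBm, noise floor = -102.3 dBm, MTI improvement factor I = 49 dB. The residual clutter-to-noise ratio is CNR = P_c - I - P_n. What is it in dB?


CNR = -14.2 - 49 - (-102.3) = 39.1 dB

39.1 dB


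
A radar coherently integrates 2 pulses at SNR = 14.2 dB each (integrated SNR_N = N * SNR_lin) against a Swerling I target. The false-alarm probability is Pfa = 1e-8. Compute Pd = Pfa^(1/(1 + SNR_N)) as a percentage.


SNR_lin = 10^(14.2/10) = 26.30268
SNR_N = 2 * 26.30268 = 52.60536
1/(1 + SNR_N) = 1/53.60536 = 0.0186549
Pd = (1e-8)^0.0186549 = 0.70919
Pd = 70.9%

70.9%


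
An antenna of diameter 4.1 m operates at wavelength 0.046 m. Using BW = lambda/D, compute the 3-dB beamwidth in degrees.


BW_rad = 0.046 / 4.1 = 0.01122
BW_deg = 0.64 degrees

0.64 degrees


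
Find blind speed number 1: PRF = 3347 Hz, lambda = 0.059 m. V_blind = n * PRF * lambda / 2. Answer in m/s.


V_blind = 1 * 3347 * 0.059 / 2 = 98.7 m/s

98.7 m/s


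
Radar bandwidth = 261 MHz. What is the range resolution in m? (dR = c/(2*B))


dR = 3e8 / (2 * 261000000.0) = 0.57 m

0.57 m


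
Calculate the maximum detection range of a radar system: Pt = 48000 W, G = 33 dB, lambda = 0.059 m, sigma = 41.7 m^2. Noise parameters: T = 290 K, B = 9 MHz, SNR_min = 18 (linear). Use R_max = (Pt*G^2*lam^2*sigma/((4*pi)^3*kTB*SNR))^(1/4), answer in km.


G_lin = 10^(33/10) = 1995.262315
R^4 = 48000 * 1995.262315^2 * 0.059^2 * 41.7 / ((4*pi)^3 * 1.38e-23 * 290 * 9000000.0 * 18)
R^4 = 2.15605e19 m^4
R_max = (2.15605e19)^(1/4) = 68142.0 m = 68.1 km

68.1 km


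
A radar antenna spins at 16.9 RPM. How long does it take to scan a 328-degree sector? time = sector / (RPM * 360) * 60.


t = 328 / (16.9 * 360) * 60 = 3.23 s

3.23 s


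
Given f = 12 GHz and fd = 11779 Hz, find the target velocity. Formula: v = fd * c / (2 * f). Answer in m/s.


v = 11779 * 3e8 / (2 * 12000000000.0) = 147.2 m/s

147.2 m/s


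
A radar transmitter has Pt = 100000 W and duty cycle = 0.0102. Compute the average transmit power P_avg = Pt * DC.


P_avg = 100000 * 0.0102 = 1020.0 W

1020.0 W


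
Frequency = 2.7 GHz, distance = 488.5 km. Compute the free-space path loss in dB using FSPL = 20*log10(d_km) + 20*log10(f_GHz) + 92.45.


20*log10(488.5) = 53.78
20*log10(2.7) = 8.63
FSPL = 154.9 dB

154.9 dB


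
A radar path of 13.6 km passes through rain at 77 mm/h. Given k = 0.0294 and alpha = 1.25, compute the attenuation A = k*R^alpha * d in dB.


gamma = 0.0294 * 77^1.25 = 6.705957 dB/km
A = 6.705957 * 13.6 = 91.2 dB

91.2 dB


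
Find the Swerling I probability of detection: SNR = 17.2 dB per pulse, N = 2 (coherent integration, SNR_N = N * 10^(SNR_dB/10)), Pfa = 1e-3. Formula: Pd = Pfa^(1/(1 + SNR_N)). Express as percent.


SNR_lin = 10^(17.2/10) = 52.48075
SNR_N = 2 * 52.48075 = 104.9615
1/(1 + SNR_N) = 1/105.9615 = 0.0094374
Pd = (1e-3)^0.0094374 = 0.93689
Pd = 93.7%

93.7%


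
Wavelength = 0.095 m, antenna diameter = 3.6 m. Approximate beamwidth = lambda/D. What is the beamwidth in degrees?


BW_rad = 0.095 / 3.6 = 0.026389
BW_deg = 1.51 degrees

1.51 degrees


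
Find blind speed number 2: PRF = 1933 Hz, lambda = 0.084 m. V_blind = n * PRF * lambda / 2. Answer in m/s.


V_blind = 2 * 1933 * 0.084 / 2 = 162.4 m/s

162.4 m/s


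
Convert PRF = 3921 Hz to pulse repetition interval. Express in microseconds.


PRI = 1/3921 = 0.000255037 s = 255.0 us

255.0 us


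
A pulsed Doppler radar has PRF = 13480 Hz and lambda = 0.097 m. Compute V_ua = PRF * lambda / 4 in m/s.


V_ua = 13480 * 0.097 / 4 = 326.9 m/s

326.9 m/s


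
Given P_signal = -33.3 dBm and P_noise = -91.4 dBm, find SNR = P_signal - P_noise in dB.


SNR = -33.3 - (-91.4) = 58.1 dB

58.1 dB


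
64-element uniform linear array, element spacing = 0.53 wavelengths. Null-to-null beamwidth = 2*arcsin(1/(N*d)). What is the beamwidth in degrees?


1/(N*d) = 1/(64*0.53) = 0.029481
BW = 2*arcsin(0.029481) = 3.4 degrees

3.4 degrees


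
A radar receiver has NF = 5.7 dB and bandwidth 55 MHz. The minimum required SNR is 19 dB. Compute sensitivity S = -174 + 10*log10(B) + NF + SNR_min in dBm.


10*log10(55000000.0) = 77.4
S = -174 + 77.4 + 5.7 + 19 = -71.9 dBm

-71.9 dBm


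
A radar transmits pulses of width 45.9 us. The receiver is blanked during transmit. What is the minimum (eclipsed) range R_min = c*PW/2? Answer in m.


R_min = 3e8 * 45.9e-6 / 2 = 6885.0 m

6885.0 m


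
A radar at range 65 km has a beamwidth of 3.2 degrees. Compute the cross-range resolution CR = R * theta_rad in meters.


BW_rad = 0.055850536
CR = 65000 * 0.055850536 = 3630.3 m

3630.3 m


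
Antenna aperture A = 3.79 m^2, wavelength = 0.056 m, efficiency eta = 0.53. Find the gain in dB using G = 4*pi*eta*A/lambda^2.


G_linear = 4*pi*0.53*3.79/0.056^2 = 8049.13
G_dB = 10*log10(8049.13) = 39.1 dB

39.1 dB


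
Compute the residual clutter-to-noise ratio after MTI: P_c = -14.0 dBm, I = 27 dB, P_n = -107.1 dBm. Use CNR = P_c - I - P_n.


CNR = -14.0 - 27 - (-107.1) = 66.1 dB

66.1 dB


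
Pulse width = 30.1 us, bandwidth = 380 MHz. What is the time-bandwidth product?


TBP = 30.1 * 380 = 11438.0

11438.0


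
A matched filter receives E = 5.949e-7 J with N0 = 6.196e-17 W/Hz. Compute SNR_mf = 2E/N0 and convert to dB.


SNR_lin = 2 * 5.949e-7 / 6.196e-17 = 1.92e10
SNR_dB = 10*log10(1.92e10) = 102.8 dB

102.8 dB


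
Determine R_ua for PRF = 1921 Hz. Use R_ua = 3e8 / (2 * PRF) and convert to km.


R_ua = 3e8 / (2 * 1921) = 78084.3 m = 78.1 km

78.1 km


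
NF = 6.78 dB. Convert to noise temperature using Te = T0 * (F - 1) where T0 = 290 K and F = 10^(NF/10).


NF_lin = 10^(6.78/10) = 4.76431
Te = 290 * (4.76431 - 1) = 1091.6 K

1091.6 K


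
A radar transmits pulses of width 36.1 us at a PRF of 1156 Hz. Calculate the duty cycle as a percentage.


DC = 36.1e-6 * 1156 * 100 = 4.17%

4.17%


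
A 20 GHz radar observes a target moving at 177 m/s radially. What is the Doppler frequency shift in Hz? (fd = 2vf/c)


fd = 2 * 177 * 20000000000.0 / 3e8 = 23600.0 Hz

23600.0 Hz


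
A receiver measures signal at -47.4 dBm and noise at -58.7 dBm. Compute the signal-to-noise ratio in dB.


SNR = -47.4 - (-58.7) = 11.3 dB

11.3 dB


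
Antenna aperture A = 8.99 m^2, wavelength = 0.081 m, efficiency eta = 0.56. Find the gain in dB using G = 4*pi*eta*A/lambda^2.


G_linear = 4*pi*0.56*8.99/0.081^2 = 9642.45
G_dB = 10*log10(9642.45) = 39.8 dB

39.8 dB


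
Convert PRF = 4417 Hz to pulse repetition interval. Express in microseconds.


PRI = 1/4417 = 0.000226398 s = 226.4 us

226.4 us


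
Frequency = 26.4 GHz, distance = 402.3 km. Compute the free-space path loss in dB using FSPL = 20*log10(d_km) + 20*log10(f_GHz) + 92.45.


20*log10(402.3) = 52.09
20*log10(26.4) = 28.43
FSPL = 173.0 dB

173.0 dB


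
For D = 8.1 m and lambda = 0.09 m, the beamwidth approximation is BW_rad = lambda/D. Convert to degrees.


BW_rad = 0.09 / 8.1 = 0.011111
BW_deg = 0.64 degrees

0.64 degrees


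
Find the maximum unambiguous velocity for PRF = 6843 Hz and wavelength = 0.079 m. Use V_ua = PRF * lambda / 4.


V_ua = 6843 * 0.079 / 4 = 135.1 m/s

135.1 m/s


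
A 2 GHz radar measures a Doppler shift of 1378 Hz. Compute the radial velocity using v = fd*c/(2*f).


v = 1378 * 3e8 / (2 * 2000000000.0) = 103.4 m/s

103.4 m/s


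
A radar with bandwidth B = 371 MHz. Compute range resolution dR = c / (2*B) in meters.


dR = 3e8 / (2 * 371000000.0) = 0.4 m

0.4 m


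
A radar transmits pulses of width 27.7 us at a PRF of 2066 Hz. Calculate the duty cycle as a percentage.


DC = 27.7e-6 * 2066 * 100 = 5.72%

5.72%


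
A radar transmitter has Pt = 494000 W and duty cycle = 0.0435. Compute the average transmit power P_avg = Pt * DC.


P_avg = 494000 * 0.0435 = 21489.0 W

21489.0 W


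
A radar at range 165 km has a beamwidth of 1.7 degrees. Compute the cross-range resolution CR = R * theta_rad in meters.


BW_rad = 0.029670597
CR = 165000 * 0.029670597 = 4895.6 m

4895.6 m


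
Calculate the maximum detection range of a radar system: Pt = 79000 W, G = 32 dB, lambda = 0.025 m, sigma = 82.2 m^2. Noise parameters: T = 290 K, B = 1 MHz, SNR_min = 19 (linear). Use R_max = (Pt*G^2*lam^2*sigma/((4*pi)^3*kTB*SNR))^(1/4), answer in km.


G_lin = 10^(32/10) = 1584.893192
R^4 = 79000 * 1584.893192^2 * 0.025^2 * 82.2 / ((4*pi)^3 * 1.38e-23 * 290 * 1000000.0 * 19)
R^4 = 6.75645e19 m^4
R_max = (6.75645e19)^(1/4) = 90662.9 m = 90.7 km

90.7 km


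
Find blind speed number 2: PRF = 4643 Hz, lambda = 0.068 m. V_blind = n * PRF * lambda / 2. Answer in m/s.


V_blind = 2 * 4643 * 0.068 / 2 = 315.7 m/s

315.7 m/s


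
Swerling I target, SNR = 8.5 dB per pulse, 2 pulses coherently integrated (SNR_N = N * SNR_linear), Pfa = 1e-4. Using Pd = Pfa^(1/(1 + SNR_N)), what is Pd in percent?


SNR_lin = 10^(8.5/10) = 7.07946
SNR_N = 2 * 7.07946 = 14.15892
1/(1 + SNR_N) = 1/15.15892 = 0.0659678
Pd = (1e-4)^0.0659678 = 0.54466
Pd = 54.5%

54.5%


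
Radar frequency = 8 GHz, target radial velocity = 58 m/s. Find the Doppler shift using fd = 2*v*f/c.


fd = 2 * 58 * 8000000000.0 / 3e8 = 3093.3 Hz

3093.3 Hz


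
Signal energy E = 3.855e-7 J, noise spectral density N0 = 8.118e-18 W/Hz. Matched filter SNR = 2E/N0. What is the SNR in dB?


SNR_lin = 2 * 3.855e-7 / 8.118e-18 = 9.497e10
SNR_dB = 10*log10(9.497e10) = 109.8 dB

109.8 dB


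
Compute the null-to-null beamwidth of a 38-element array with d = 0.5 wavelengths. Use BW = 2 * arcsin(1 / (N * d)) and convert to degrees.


1/(N*d) = 1/(38*0.5) = 0.052632
BW = 2*arcsin(0.052632) = 6.0 degrees

6.0 degrees
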